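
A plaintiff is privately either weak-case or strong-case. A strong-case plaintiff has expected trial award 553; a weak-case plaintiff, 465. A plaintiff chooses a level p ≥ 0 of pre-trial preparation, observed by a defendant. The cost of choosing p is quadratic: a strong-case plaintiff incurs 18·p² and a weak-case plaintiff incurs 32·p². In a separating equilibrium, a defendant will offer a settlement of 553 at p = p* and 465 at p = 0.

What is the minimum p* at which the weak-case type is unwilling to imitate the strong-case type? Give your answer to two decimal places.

The weak-case type at p = 0 receives 465; imitating at p* yields 553 − 32·p*².
Indifference: 465 = 553 − 32·p*², so p*² = (553 − 465) / 32 = 2.75.
p* = √2.75 ≈ 1.66.

1.66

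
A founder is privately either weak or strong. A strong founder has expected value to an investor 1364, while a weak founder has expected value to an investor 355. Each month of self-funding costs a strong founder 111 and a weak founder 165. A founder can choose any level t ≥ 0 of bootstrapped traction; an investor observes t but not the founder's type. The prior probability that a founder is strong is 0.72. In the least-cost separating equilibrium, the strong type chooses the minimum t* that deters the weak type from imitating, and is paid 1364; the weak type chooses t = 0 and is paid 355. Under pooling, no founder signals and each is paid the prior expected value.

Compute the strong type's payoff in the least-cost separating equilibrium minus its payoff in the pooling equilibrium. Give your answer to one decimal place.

Least-cost separating signal: t* solves 355 = 1364 − 165·t*, so t* = (1364 − 355)/165 ≈ 6.1152.
Strong type's separating payoff: 1364 − 111 × t* = 1364 − 111 × (1364 − 355)/165 = 1364 − 111999/165 ≈ 685.218.
Pooling payoff: 0.72 × 1364 + 0.28 × 355 = 1081.48.
Difference: 685.218 − 1081.48 = -396.262, i.e. -396.3 to one decimal place.
The strong type would prefer the pooling outcome.

-396.3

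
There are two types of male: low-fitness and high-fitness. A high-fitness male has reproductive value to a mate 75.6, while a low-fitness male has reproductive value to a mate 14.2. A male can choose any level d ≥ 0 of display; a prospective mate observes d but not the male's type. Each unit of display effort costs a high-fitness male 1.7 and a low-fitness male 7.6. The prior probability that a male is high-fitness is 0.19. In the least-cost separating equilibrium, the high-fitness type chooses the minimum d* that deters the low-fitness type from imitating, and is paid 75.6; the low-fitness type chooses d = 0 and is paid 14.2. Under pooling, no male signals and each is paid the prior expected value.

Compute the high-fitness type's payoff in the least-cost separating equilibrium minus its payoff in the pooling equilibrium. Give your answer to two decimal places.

Least-cost separating signal: d* solves 14.2 = 75.6 − 7.6·d*, so d* = (75.6 − 14.2)/7.6 ≈ 8.0789.
High-fitness type's separating payoff: 75.6 − 1.7 × d* = 75.6 − 1.7 × (75.6 − 14.2)/7.6 = 75.6 − 104.38/7.6 ≈ 61.8658.
Pooling payoff: 0.19 × 75.6 + 0.81 × 14.2 = 25.866.
Difference: 61.8658 − 25.866 = 35.9998, i.e. 36.00 to two decimal places.
The high-fitness type prefers to separate.

36.00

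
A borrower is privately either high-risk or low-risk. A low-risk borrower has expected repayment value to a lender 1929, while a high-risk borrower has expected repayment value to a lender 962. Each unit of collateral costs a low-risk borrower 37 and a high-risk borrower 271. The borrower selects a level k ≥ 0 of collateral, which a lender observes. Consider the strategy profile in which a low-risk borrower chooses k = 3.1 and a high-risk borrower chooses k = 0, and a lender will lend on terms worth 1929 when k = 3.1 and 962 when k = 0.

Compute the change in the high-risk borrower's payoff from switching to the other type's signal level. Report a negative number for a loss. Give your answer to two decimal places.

Playing k = 0 the high-risk borrower receives 962.
Deviating to k = 3.1 brings payment 1929 at cost 271 × 3.1 = 840.1, netting 1088.9.
Gain from deviating: 1088.9 − 962 = 126.90.
The gain is positive, so the high-risk type's incentive-compatibility constraint is violated — this profile is not a separating equilibrium.

126.90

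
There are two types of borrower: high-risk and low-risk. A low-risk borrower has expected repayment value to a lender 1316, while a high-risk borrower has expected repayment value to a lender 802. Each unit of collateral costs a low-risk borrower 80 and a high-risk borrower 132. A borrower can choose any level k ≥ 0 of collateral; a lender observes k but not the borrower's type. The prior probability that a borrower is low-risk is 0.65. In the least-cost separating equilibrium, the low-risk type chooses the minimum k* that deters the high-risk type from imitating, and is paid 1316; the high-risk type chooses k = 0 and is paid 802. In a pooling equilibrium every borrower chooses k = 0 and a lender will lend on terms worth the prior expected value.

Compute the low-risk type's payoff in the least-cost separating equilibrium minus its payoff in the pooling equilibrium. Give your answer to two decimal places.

Least-cost separating signal: k* solves 802 = 1316 − 132·k*, so k* = (1316 − 802)/132 ≈ 3.8939.
Low-risk type's separating payoff: 1316 − 80 × k* = 1316 − 80 × (1316 − 802)/132 = 1316 − 41120/132 ≈ 1004.4848.
Pooling payoff: 0.65 × 1316 + 0.35 × 802 = 1136.1.
Difference: 1004.4848 − 1136.1 = -131.6152, i.e. -131.62 to two decimal places.
The low-risk type would prefer the pooling outcome.

-131.62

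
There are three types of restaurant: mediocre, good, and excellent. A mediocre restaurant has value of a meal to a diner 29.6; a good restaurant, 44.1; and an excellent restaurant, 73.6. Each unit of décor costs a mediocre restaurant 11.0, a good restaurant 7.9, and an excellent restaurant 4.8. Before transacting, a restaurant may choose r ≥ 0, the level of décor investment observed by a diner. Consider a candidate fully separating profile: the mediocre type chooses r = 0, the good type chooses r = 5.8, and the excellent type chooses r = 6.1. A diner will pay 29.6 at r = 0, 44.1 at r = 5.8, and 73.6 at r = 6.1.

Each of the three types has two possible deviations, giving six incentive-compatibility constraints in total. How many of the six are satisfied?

4

Mediocre (own payoff 29.6): to r=5.8 gives 44.1 − 11.0×5.8 = -19.7 → no gain ✓; to r=6.1 gives 73.6 − 11.0×6.1 = 6.5 → no gain ✓.
Excellent (own payoff 73.6 − 4.8×6.1 = 44.32): to r=0 gives 29.6 → no gain ✓; to r=5.8 gives 44.1 − 4.8×5.8 = 16.26 → no gain ✓.
Good (own payoff 44.1 − 7.9×5.8 = -1.72): to r=0 gives 29.6 → profitable ✗; to r=6.1 gives 73.6 − 7.9×6.1 = 25.41 → profitable ✗.
4 of the 6 constraints hold; not an equilibrium.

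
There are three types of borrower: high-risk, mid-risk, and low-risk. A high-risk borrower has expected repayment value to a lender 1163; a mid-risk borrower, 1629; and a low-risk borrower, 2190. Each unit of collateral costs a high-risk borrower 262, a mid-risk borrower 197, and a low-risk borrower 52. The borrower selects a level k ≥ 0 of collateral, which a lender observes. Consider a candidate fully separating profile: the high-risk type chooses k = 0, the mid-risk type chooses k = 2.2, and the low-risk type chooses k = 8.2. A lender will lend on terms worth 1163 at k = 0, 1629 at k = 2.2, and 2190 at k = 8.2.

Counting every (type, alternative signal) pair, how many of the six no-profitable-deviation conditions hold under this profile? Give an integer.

6

High-risk (own payoff 1163): to k=2.2 gives 1629 − 262×2.2 = 1052.6 → no gain ✓; to k=8.2 gives 2190 − 262×8.2 = 41.6 → no gain ✓.
Mid-risk (own payoff 1629 − 197×2.2 = 1195.6): to k=0 gives 1163 → no gain ✓; to k=8.2 gives 2190 − 197×8.2 = 574.6 → no gain ✓.
Low-risk (own payoff 2190 − 52×8.2 = 1763.6): to k=0 gives 1163 → no gain ✓; to k=2.2 gives 1629 − 52×2.2 = 1514.6 → no gain ✓.
6 of the 6 constraints hold; this profile is a separating equilibrium.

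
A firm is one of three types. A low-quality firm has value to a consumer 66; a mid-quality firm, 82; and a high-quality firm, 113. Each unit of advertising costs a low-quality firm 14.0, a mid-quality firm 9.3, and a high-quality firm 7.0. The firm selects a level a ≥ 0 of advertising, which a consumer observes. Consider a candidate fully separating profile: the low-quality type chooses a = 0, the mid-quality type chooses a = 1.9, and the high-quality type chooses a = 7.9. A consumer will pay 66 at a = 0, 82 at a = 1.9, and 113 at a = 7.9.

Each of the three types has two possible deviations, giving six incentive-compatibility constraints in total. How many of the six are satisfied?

3

High-quality (own payoff 113 − 7.0×7.9 = 57.7): to a=0 gives 66 → profitable ✗; to a=1.9 gives 82 − 7.0×1.9 = 68.7 → profitable ✗.
Mid-quality (own payoff 82 − 9.3×1.9 = 64.33): to a=0 gives 66 → profitable ✗; to a=7.9 gives 113 − 9.3×7.9 = 39.53 → no gain ✓.
Low-quality (own payoff 66): to a=1.9 gives 82 − 14.0×1.9 = 55.4 → no gain ✓; to a=7.9 gives 113 − 14.0×7.9 = 2.4 → no gain ✓.
3 of the 6 constraints hold; not an equilibrium.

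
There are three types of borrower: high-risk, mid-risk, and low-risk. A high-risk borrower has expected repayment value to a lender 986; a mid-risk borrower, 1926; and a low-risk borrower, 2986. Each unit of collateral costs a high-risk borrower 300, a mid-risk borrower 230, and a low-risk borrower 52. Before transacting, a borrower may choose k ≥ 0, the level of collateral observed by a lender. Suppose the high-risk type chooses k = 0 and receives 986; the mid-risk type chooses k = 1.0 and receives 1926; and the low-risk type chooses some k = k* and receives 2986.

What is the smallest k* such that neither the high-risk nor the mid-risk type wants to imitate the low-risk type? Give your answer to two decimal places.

6.67

Mid-risk type (on-path payoff 1926 − 230×1.0 = 1696) won't mimic when 1696 ≥ 2986 − 230·k*, i.e. k* ≥ 5.61.
High-risk type (on-path payoff 986) won't mimic when 986 ≥ 2986 − 300·k*, i.e. k* ≥ 6.67.
Both must hold, so k* = max(6.67, 5.61) = 6.67. The high-risk type's constraint binds.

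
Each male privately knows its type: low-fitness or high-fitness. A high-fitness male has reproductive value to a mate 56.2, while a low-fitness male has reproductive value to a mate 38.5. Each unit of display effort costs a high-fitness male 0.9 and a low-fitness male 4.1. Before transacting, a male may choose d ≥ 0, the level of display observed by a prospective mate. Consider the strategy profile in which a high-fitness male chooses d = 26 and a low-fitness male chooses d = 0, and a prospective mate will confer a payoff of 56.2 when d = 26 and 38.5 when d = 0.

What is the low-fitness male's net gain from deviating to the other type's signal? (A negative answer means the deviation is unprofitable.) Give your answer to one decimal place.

-88.9

Playing d = 0 the low-fitness male receives 38.5.
Deviating to d = 26 brings payment 56.2 at cost 4.1 × 26 = 106.6, netting -50.4.
Gain from deviating: -50.4 − 38.5 = -88.9.
The gain is negative, so the low-fitness type's incentive-compatibility constraint is satisfied.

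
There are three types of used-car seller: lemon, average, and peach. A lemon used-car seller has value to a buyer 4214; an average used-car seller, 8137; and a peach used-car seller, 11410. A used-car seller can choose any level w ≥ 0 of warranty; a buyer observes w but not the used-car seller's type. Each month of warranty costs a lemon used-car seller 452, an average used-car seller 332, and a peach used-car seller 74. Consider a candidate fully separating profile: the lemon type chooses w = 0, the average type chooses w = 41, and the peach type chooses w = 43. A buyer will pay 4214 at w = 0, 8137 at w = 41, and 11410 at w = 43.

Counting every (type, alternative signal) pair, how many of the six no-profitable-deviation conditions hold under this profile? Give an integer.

4

Lemon (own payoff 4214): to w=41 gives 8137 − 452×41 = -10395 → no gain ✓; to w=43 gives 11410 − 452×43 = -8026 → no gain ✓.
Average (own payoff 8137 − 332×41 = -5475): to w=0 gives 4214 → profitable ✗; to w=43 gives 11410 − 332×43 = -2866 → profitable ✗.
Peach (own payoff 11410 − 74×43 = 8228): to w=0 gives 4214 → no gain ✓; to w=41 gives 8137 − 74×41 = 5103 → no gain ✓.
4 of the 6 constraints hold; not an equilibrium.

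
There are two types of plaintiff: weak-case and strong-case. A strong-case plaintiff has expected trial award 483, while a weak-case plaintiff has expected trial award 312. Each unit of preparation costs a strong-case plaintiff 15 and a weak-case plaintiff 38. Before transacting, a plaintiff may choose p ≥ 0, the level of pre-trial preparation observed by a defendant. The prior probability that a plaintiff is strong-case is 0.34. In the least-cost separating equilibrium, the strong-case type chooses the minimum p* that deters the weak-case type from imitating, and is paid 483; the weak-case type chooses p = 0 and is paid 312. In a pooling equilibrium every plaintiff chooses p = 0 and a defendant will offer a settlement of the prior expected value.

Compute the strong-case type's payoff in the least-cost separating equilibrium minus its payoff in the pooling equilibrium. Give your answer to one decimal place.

Least-cost separating signal: p* solves 312 = 483 − 38·p*, so p* = (483 − 312)/38 = 4.5.
Strong-case type's separating payoff: 483 − 15 × p* = 483 − 15 × (483 − 312)/38 = 483 − 2565/38 = 415.5.
Pooling payoff: 0.34 × 483 + 0.66 × 312 = 370.14.
Difference: 415.5 − 370.14 = 45.36, i.e. 45.4 to one decimal place.
The strong-case type prefers to separate.

45.4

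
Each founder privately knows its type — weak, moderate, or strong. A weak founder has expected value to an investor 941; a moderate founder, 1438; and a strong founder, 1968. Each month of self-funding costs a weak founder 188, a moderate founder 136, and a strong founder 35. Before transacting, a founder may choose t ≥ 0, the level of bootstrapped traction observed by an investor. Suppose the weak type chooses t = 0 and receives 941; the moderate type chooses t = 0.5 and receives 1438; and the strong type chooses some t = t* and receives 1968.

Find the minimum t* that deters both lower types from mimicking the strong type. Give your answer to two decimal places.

Moderate type (on-path payoff 1438 − 136×0.5 = 1370) won't mimic when 1370 ≥ 1968 − 136·t*, i.e. t* ≥ 4.40.
Weak type (on-path payoff 941) won't mimic when 941 ≥ 1968 − 188·t*, i.e. t* ≥ 5.46.
Both must hold, so t* = max(5.46, 4.40) = 5.46. The weak type's constraint binds.

5.46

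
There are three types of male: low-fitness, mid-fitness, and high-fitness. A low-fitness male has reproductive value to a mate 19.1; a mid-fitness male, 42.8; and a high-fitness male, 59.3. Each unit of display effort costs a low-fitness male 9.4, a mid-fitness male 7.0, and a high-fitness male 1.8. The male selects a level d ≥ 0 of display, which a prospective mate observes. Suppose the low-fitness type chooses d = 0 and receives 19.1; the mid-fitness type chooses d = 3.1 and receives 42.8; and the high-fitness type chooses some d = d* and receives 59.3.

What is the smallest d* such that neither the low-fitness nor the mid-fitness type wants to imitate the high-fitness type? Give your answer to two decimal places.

5.46

Mid-fitness type (on-path payoff 42.8 − 7.0×3.1 = 21.1) won't mimic when 21.1 ≥ 59.3 − 7.0·d*, i.e. d* ≥ 5.46.
Low-fitness type (on-path payoff 19.1) won't mimic when 19.1 ≥ 59.3 − 9.4·d*, i.e. d* ≥ 4.28.
Both must hold, so d* = max(4.28, 5.46) = 5.46. The mid-fitness type's constraint binds.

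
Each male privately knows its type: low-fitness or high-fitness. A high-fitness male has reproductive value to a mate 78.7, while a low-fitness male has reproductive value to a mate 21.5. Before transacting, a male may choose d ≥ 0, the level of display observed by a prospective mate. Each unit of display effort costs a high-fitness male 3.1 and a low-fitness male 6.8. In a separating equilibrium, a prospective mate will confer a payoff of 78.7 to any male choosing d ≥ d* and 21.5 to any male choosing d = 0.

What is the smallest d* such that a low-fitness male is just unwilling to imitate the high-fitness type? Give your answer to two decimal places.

A low-fitness male choosing d = 0 receives 21.5.
Imitating at d* instead would pay 78.7 at cost 6.8·d*, netting 78.7 − 6.8·d*.
Indifference: 21.5 = 78.7 − 6.8·d*, so d* = (78.7 − 21.5) / 6.8 ≈ 8.41.
At d* the low-fitness type's incentive constraint just binds; the high-fitness type strictly prefers d* since its per-unit cost is lower.

8.41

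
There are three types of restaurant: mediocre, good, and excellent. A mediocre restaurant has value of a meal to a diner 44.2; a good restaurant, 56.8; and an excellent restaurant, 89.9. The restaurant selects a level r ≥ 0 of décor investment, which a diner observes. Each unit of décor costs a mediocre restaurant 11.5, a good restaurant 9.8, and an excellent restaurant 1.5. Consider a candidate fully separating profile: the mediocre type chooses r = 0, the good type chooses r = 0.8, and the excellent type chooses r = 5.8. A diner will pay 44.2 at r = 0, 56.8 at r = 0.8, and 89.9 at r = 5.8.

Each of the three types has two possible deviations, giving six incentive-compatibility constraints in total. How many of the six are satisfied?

5

Mediocre (own payoff 44.2): to r=0.8 gives 56.8 − 11.5×0.8 = 47.6 → profitable ✗; to r=5.8 gives 89.9 − 11.5×5.8 = 23.2 → no gain ✓.
Excellent (own payoff 89.9 − 1.5×5.8 = 81.2): to r=0 gives 44.2 → no gain ✓; to r=0.8 gives 56.8 − 1.5×0.8 = 55.6 → no gain ✓.
Good (own payoff 56.8 − 9.8×0.8 = 48.96): to r=0 gives 44.2 → no gain ✓; to r=5.8 gives 89.9 − 9.8×5.8 = 33.06 → no gain ✓.
5 of the 6 constraints hold; not an equilibrium.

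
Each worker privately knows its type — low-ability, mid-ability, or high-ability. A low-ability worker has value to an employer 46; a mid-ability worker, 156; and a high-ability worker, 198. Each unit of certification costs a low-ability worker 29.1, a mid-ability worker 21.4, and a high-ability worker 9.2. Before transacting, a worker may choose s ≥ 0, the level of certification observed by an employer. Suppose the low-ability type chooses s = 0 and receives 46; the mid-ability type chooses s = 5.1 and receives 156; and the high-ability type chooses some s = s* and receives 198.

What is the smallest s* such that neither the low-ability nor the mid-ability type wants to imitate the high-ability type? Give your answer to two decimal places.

7.06

Mid-ability type (on-path payoff 156 − 21.4×5.1 = 46.86) won't mimic when 46.86 ≥ 198 − 21.4·s*, i.e. s* ≥ 7.06.
Low-ability type (on-path payoff 46) won't mimic when 46 ≥ 198 − 29.1·s*, i.e. s* ≥ 5.22.
Both must hold, so s* = max(5.22, 7.06) = 7.06. The mid-ability type's constraint binds.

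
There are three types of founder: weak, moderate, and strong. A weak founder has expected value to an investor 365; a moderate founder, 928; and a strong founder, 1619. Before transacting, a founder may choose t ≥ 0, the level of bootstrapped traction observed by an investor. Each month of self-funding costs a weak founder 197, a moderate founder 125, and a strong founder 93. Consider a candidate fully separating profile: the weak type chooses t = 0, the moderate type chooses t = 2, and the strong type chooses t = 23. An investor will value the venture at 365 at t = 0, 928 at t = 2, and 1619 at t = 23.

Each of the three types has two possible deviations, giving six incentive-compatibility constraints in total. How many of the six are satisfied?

3

Strong (own payoff 1619 − 93×23 = -520): to t=0 gives 365 → profitable ✗; to t=2 gives 928 − 93×2 = 742 → profitable ✗.
Moderate (own payoff 928 − 125×2 = 678): to t=0 gives 365 → no gain ✓; to t=23 gives 1619 − 125×23 = -1256 → no gain ✓.
Weak (own payoff 365): to t=2 gives 928 − 197×2 = 534 → profitable ✗; to t=23 gives 1619 − 197×23 = -2912 → no gain ✓.
3 of the 6 constraints hold; not an equilibrium.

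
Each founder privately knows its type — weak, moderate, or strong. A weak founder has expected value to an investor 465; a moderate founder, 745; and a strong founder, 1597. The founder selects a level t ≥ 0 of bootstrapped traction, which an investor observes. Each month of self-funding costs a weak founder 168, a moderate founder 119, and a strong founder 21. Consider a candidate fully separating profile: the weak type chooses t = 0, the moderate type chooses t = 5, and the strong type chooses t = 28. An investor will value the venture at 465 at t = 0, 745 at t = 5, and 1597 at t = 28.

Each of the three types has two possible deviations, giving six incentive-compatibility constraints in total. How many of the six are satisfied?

Weak (own payoff 465): to t=5 gives 745 − 168×5 = -95 → no gain ✓; to t=28 gives 1597 − 168×28 = -3107 → no gain ✓.
Strong (own payoff 1597 − 21×28 = 1009): to t=0 gives 465 → no gain ✓; to t=5 gives 745 − 21×5 = 640 → no gain ✓.
Moderate (own payoff 745 − 119×5 = 150): to t=0 gives 465 → profitable ✗; to t=28 gives 1597 − 119×28 = -1735 → no gain ✓.
5 of the 6 constraints hold; not an equilibrium.

5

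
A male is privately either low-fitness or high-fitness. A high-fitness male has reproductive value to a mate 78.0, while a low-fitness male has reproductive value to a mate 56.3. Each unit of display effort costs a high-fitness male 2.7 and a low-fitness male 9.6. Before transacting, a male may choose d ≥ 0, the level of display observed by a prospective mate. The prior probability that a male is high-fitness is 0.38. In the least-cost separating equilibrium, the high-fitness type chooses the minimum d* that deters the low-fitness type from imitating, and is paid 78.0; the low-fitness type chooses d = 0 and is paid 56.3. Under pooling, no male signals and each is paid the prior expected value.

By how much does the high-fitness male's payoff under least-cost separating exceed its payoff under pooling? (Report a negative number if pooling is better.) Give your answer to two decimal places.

Least-cost separating signal: d* solves 56.3 = 78.0 − 9.6·d*, so d* = (78.0 − 56.3)/9.6 ≈ 2.2604.
High-fitness type's separating payoff: 78.0 − 2.7 × d* = 78.0 − 2.7 × (78.0 − 56.3)/9.6 = 78.0 − 58.59/9.6 ≈ 71.8969.
Pooling payoff: 0.38 × 78.0 + 0.62 × 56.3 = 64.546.
Difference: 71.8969 − 64.546 = 7.3509, i.e. 7.35 to two decimal places.
The high-fitness type prefers to separate.

7.35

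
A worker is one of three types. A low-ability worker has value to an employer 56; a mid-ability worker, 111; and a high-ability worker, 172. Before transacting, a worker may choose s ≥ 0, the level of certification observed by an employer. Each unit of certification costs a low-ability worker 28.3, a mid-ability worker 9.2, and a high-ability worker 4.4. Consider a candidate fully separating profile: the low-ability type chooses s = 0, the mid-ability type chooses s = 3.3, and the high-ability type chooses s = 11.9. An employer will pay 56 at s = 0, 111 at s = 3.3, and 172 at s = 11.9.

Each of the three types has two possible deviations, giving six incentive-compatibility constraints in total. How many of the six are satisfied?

High-ability (own payoff 172 − 4.4×11.9 = 119.64): to s=0 gives 56 → no gain ✓; to s=3.3 gives 111 − 4.4×3.3 = 96.48 → no gain ✓.
Mid-ability (own payoff 111 − 9.2×3.3 = 80.64): to s=0 gives 56 → no gain ✓; to s=11.9 gives 172 − 9.2×11.9 = 62.52 → no gain ✓.
Low-ability (own payoff 56): to s=3.3 gives 111 − 28.3×3.3 = 17.61 → no gain ✓; to s=11.9 gives 172 − 28.3×11.9 = -164.77 → no gain ✓.
6 of the 6 constraints hold; this profile is a separating equilibrium.

6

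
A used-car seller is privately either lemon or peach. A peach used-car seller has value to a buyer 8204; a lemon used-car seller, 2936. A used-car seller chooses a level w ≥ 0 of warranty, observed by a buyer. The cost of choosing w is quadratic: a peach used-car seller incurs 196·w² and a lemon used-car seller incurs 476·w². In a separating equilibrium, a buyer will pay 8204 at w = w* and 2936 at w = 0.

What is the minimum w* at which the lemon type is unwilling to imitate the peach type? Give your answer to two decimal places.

The lemon type at w = 0 receives 2936; imitating at w* yields 8204 − 476·w*².
Indifference: 2936 = 8204 − 476·w*², so w*² = (8204 − 2936) / 476 ≈ 11.0672.
w* = √11.0672 ≈ 3.33.

3.33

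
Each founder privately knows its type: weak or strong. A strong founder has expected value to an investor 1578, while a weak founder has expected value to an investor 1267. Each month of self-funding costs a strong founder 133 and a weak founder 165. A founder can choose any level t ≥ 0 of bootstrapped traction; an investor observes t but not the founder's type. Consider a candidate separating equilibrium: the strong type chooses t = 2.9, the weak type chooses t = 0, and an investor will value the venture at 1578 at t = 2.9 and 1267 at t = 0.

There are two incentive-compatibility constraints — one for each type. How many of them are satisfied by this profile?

1

Strong type: signal → 1578 − 133 × 2.9 = 1192.3; deviate to 0 → 1267. IC fails (1192.3 < 1267).
Weak type: stay at 0 → 1267; mimic → 1578 − 165 × 2.9 = 1099.5. IC holds (1267 ≥ 1099.5).
1 of 2 constraints hold, so this profile is not an equilibrium.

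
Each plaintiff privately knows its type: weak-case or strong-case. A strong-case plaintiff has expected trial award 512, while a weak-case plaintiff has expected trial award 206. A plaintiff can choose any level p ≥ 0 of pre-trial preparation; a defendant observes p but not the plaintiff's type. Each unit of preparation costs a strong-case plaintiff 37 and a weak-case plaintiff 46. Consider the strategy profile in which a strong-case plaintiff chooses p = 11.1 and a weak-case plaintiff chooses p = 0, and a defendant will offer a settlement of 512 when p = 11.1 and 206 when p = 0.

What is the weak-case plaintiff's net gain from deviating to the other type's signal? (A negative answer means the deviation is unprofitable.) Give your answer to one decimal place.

-204.6

Playing p = 0 the weak-case plaintiff receives 206.
Deviating to p = 11.1 brings payment 512 at cost 46 × 11.1 = 510.6, netting 1.4.
Gain from deviating: 1.4 − 206 = -204.6.
The gain is negative, so the weak-case type's incentive-compatibility constraint is satisfied.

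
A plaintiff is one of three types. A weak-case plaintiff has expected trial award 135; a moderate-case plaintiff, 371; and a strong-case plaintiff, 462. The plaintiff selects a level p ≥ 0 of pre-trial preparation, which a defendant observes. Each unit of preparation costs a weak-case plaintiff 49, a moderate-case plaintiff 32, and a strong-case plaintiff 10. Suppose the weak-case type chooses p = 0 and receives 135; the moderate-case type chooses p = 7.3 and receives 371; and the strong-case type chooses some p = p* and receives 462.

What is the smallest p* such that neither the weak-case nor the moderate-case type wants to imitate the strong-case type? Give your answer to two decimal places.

Weak-case type (on-path payoff 135) won't mimic when 135 ≥ 462 − 49·p*, i.e. p* ≥ 6.67.
Moderate-case type (on-path payoff 371 − 32×7.3 = 137.4) won't mimic when 137.4 ≥ 462 − 32·p*, i.e. p* ≥ 10.14.
Both must hold, so p* = max(6.67, 10.14) = 10.14. The moderate-case type's constraint binds.

10.14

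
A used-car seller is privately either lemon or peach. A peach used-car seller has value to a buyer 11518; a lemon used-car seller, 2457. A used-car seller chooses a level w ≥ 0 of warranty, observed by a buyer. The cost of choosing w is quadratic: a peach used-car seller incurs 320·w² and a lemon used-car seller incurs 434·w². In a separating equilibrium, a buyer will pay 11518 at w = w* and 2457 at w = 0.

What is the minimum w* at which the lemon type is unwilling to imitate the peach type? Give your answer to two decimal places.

4.57

The lemon type at w = 0 receives 2457; imitating at w* yields 11518 − 434·w*².
Indifference: 2457 = 11518 − 434·w*², so w*² = (11518 − 2457) / 434 ≈ 20.8779.
w* = √20.8779 ≈ 4.57.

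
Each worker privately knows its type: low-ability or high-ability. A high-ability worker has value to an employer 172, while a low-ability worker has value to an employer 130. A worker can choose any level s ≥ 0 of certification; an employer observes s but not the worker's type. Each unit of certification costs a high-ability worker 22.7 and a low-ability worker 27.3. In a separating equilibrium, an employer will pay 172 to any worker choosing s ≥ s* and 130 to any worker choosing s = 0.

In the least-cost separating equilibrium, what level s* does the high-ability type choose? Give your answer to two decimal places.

1.54

A low-ability worker choosing s = 0 receives 130.
Imitating at s* instead would pay 172 at cost 27.3·s*, netting 172 − 27.3·s*.
Indifference: 130 = 172 − 27.3·s*, so s* = (172 − 130) / 27.3 ≈ 1.54.
This is the low-ability type's binding incentive-compatibility constraint; any s ≥ 1.54 sustains separation on that side.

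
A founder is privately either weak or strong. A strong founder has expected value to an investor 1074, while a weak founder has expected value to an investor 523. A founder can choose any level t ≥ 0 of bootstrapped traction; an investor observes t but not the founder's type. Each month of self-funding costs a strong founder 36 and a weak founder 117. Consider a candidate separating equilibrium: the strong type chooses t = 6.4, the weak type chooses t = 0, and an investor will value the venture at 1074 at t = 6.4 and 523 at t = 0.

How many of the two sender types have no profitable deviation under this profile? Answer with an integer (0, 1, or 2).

Strong type: signal → 1074 − 36 × 6.4 = 843.6; deviate to 0 → 523. IC holds (843.6 ≥ 523).
Weak type: stay at 0 → 523; mimic → 1074 − 117 × 6.4 = 325.2. IC holds (523 ≥ 325.2).
2 of 2 constraints hold, so this is a separating equilibrium.

2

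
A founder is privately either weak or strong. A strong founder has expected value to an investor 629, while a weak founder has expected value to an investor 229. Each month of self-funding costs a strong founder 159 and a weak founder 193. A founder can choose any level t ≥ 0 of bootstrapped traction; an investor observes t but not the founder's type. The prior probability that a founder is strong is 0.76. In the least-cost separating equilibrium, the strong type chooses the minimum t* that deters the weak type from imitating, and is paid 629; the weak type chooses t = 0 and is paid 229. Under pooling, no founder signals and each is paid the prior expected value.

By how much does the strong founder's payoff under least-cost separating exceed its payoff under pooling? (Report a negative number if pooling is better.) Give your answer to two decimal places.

Least-cost separating signal: t* solves 229 = 629 − 193·t*, so t* = (629 − 229)/193 ≈ 2.0725.
Strong type's separating payoff: 629 − 159 × t* = 629 − 159 × (629 − 229)/193 = 629 − 63600/193 ≈ 299.4663.
Pooling payoff: 0.76 × 629 + 0.24 × 229 = 533.
Difference: 299.4663 − 533 = -233.5337, i.e. -233.53 to two decimal places.
The strong type would prefer the pooling outcome.

-233.53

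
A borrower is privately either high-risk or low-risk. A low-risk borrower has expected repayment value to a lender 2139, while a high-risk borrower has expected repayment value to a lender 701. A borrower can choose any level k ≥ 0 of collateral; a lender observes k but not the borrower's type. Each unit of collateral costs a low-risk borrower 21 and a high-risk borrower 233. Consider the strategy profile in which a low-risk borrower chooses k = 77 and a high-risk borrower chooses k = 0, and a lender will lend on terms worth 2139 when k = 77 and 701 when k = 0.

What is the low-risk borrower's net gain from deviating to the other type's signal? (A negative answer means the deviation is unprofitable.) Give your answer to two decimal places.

Playing k = 77 the low-risk borrower receives 2139 − 21 × 77 = 522.
Deviating to k = 0 yields 701 instead.
Gain from deviating: 701 − 522 = 179.00.
The gain is positive, so the low-risk type's incentive-compatibility constraint is violated — this profile is not a separating equilibrium.

179.00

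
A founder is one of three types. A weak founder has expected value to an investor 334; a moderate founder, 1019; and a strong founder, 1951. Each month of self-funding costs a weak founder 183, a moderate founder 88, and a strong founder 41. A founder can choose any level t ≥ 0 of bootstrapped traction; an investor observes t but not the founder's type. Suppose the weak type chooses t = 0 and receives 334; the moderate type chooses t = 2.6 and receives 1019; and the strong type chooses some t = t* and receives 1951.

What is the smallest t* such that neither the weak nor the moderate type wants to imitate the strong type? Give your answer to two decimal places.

Weak type (on-path payoff 334) won't mimic when 334 ≥ 1951 − 183·t*, i.e. t* ≥ 8.84.
Moderate type (on-path payoff 1019 − 88×2.6 = 790.2) won't mimic when 790.2 ≥ 1951 − 88·t*, i.e. t* ≥ 13.19.
Both must hold, so t* = max(8.84, 13.19) = 13.19. The moderate type's constraint binds.

13.19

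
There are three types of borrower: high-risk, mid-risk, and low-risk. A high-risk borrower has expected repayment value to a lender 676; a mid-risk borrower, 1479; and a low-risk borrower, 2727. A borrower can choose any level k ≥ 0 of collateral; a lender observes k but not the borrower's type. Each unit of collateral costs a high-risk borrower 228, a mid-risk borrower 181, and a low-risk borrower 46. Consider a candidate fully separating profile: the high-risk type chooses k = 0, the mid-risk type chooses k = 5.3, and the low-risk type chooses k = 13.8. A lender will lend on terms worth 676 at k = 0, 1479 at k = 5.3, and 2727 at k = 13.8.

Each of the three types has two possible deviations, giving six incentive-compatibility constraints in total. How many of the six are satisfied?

High-risk (own payoff 676): to k=5.3 gives 1479 − 228×5.3 = 270.6 → no gain ✓; to k=13.8 gives 2727 − 228×13.8 = -419.4 → no gain ✓.
Mid-risk (own payoff 1479 − 181×5.3 = 519.7): to k=0 gives 676 → profitable ✗; to k=13.8 gives 2727 − 181×13.8 = 229.2 → no gain ✓.
Low-risk (own payoff 2727 − 46×13.8 = 2092.2): to k=0 gives 676 → no gain ✓; to k=5.3 gives 1479 − 46×5.3 = 1235.2 → no gain ✓.
5 of the 6 constraints hold; not an equilibrium.

5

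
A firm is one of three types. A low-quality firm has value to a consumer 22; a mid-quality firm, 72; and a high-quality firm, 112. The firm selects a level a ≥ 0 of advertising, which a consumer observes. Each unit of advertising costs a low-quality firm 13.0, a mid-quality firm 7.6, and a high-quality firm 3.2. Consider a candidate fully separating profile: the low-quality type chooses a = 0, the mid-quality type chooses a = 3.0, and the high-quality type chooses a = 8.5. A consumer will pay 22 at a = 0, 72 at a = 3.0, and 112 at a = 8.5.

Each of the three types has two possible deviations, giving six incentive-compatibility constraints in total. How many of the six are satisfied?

5

Mid-quality (own payoff 72 − 7.6×3.0 = 49.2): to a=0 gives 22 → no gain ✓; to a=8.5 gives 112 − 7.6×8.5 = 47.4 → no gain ✓.
Low-quality (own payoff 22): to a=3.0 gives 72 − 13.0×3.0 = 33 → profitable ✗; to a=8.5 gives 112 − 13.0×8.5 = 1.5 → no gain ✓.
High-quality (own payoff 112 − 3.2×8.5 = 84.8): to a=0 gives 22 → no gain ✓; to a=3.0 gives 72 − 3.2×3.0 = 62.4 → no gain ✓.
5 of the 6 constraints hold; not an equilibrium.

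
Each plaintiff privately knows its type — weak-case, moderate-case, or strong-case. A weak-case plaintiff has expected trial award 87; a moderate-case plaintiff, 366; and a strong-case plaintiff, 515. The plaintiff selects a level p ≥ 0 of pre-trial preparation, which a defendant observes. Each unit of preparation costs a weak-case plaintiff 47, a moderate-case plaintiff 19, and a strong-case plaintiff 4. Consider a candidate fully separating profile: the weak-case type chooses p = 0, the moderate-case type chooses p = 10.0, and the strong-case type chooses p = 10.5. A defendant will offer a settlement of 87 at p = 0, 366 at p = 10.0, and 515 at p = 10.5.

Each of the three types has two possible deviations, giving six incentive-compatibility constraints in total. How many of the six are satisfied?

5

Strong-case (own payoff 515 − 4×10.5 = 473): to p=0 gives 87 → no gain ✓; to p=10.0 gives 366 − 4×10.0 = 326 → no gain ✓.
Weak-case (own payoff 87): to p=10.0 gives 366 − 47×10.0 = -104 → no gain ✓; to p=10.5 gives 515 − 47×10.5 = 21.5 → no gain ✓.
Moderate-case (own payoff 366 − 19×10.0 = 176): to p=0 gives 87 → no gain ✓; to p=10.5 gives 515 − 19×10.5 = 315.5 → profitable ✗.
5 of the 6 constraints hold; not an equilibrium.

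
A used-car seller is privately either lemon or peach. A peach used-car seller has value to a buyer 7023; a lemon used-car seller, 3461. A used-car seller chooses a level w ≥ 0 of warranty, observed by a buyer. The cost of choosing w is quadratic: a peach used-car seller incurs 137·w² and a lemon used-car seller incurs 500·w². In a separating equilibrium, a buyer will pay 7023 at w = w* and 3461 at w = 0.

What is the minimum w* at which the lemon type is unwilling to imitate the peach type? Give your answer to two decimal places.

The lemon type at w = 0 receives 3461; imitating at w* yields 7023 − 500·w*².
Indifference: 3461 = 7023 − 500·w*², so w*² = (7023 − 3461) / 500 = 7.124.
w* = √7.124 ≈ 2.67.

2.67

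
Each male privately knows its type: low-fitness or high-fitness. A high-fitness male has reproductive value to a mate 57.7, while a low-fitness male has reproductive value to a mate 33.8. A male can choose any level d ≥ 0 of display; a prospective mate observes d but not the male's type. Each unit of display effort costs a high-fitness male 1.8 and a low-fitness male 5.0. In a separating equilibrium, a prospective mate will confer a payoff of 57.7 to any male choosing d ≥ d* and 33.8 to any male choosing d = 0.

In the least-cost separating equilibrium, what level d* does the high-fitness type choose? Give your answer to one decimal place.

4.8

A low-fitness male choosing d = 0 receives 33.8.
Imitating at d* instead would pay 57.7 at cost 5.0·d*, netting 57.7 − 5.0·d*.
Indifference: 33.8 = 57.7 − 5.0·d*, so d* = (57.7 − 33.8) / 5.0 ≈ 4.8.
This is the low-fitness type's binding incentive-compatibility constraint; any d ≥ 4.8 sustains separation on that side.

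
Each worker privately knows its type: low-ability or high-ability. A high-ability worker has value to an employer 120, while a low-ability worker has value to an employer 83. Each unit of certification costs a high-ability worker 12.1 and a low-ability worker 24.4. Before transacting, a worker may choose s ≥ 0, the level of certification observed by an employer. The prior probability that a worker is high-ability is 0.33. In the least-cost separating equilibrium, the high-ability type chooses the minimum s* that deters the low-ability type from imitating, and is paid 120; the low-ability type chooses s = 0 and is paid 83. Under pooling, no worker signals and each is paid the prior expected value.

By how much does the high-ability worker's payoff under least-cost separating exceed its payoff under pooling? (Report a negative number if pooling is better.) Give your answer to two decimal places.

Least-cost separating signal: s* solves 83 = 120 − 24.4·s*, so s* = (120 − 83)/24.4 ≈ 1.5164.
High-ability type's separating payoff: 120 − 12.1 × s* = 120 − 12.1 × (120 − 83)/24.4 = 120 − 447.7/24.4 ≈ 101.6516.
Pooling payoff: 0.33 × 120 + 0.67 × 83 = 95.21.
Difference: 101.6516 − 95.21 = 6.4416, i.e. 6.44 to two decimal places.
The high-ability type prefers to separate.

6.44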